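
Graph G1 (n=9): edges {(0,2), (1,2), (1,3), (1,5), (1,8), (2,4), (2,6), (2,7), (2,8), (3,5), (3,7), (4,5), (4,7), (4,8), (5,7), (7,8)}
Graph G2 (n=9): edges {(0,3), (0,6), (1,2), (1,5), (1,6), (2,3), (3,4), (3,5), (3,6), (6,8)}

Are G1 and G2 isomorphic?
No, not isomorphic

The graphs are NOT isomorphic.

Connected components of G1: 1 component(s) with vertex sets [[0, 1, 2, 3, 4, 5, 6, 7, 8]], sizes [9].
Connected components of G2: 2 component(s) with vertex sets [[7], [0, 1, 2, 3, 4, 5, 6, 8]], sizes [1, 8].
The number of connected components (and the multiset of component sizes) is an isomorphism invariant — an isomorphism maps each component of G1 bijectively onto a component of G2. Since G1 has 1 component(s) and G2 has 2, they cannot be isomorphic.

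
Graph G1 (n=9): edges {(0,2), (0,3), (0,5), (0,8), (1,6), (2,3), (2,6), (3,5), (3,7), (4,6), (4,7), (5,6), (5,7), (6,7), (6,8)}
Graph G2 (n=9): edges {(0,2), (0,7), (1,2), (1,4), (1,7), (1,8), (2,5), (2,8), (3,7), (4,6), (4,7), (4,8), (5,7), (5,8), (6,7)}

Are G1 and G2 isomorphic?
Yes, isomorphic

The graphs are isomorphic.
One valid mapping φ: V(G1) → V(G2): 0→2, 1→3, 2→5, 3→8, 4→6, 5→1, 6→7, 7→4, 8→0

Verify φ preserves adjacency — for each edge of G1, its image is an edge of G2:
  (0,2) → (φ(0),φ(2)) = (2,5) ∈ E(G2) ✓
  (0,3) → (φ(0),φ(3)) = (2,8) ∈ E(G2) ✓
  (0,5) → (φ(0),φ(5)) = (1,2) ∈ E(G2) ✓
  (0,8) → (φ(0),φ(8)) = (0,2) ∈ E(G2) ✓
  (1,6) → (φ(1),φ(6)) = (3,7) ∈ E(G2) ✓
  (2,3) → (φ(2),φ(3)) = (5,8) ∈ E(G2) ✓
  (2,6) → (φ(2),φ(6)) = (5,7) ∈ E(G2) ✓
  (3,5) → (φ(3),φ(5)) = (1,8) ∈ E(G2) ✓
  (3,7) → (φ(3),φ(7)) = (4,8) ∈ E(G2) ✓
  (4,6) → (φ(4),φ(6)) = (6,7) ∈ E(G2) ✓
  (4,7) → (φ(4),φ(7)) = (4,6) ∈ E(G2) ✓
  (5,6) → (φ(5),φ(6)) = (1,7) ∈ E(G2) ✓
  (5,7) → (φ(5),φ(7)) = (1,4) ∈ E(G2) ✓
  (6,7) → (φ(6),φ(7)) = (4,7) ∈ E(G2) ✓
  (6,8) → (φ(6),φ(8)) = (0,7) ∈ E(G2) ✓
All 15 edges of G1 map to edges of G2, and |E(G1)| = |E(G2)| = 15, so φ is a bijection on edges as well as vertices. Hence G1 ≅ G2.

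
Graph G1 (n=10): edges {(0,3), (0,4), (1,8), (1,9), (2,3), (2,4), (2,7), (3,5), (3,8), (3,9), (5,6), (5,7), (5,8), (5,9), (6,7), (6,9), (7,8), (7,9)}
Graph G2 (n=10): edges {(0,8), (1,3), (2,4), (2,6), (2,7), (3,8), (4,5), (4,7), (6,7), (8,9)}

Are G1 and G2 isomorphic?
No, not isomorphic

The graphs are NOT isomorphic.

Connected components of G1: 1 component(s) with vertex sets [[0, 1, 2, 3, 4, 5, 6, 7, 8, 9]], sizes [10].
Connected components of G2: 2 component(s) with vertex sets [[0, 1, 3, 8, 9], [2, 4, 5, 6, 7]], sizes [5, 5].
The number of connected components (and the multiset of component sizes) is an isomorphism invariant — an isomorphism maps each component of G1 bijectively onto a component of G2. Since G1 has 1 component(s) and G2 has 2, they cannot be isomorphic.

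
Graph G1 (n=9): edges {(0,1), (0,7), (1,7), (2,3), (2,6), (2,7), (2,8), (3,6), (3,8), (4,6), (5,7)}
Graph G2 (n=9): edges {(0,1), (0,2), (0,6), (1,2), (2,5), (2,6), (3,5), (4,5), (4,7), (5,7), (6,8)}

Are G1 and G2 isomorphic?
Yes, isomorphic

The graphs are isomorphic.
One valid mapping φ: V(G1) → V(G2): 0→7, 1→4, 2→2, 3→0, 4→8, 5→3, 6→6, 7→5, 8→1

Verify φ preserves adjacency — for each edge of G1, its image is an edge of G2:
  (0,1) → (φ(0),φ(1)) = (4,7) ∈ E(G2) ✓
  (0,7) → (φ(0),φ(7)) = (5,7) ∈ E(G2) ✓
  (1,7) → (φ(1),φ(7)) = (4,5) ∈ E(G2) ✓
  (2,3) → (φ(2),φ(3)) = (0,2) ∈ E(G2) ✓
  (2,6) → (φ(2),φ(6)) = (2,6) ∈ E(G2) ✓
  (2,7) → (φ(2),φ(7)) = (2,5) ∈ E(G2) ✓
  (2,8) → (φ(2),φ(8)) = (1,2) ∈ E(G2) ✓
  (3,6) → (φ(3),φ(6)) = (0,6) ∈ E(G2) ✓
  (3,8) → (φ(3),φ(8)) = (0,1) ∈ E(G2) ✓
  (4,6) → (φ(4),φ(6)) = (6,8) ∈ E(G2) ✓
  (5,7) → (φ(5),φ(7)) = (3,5) ∈ E(G2) ✓
All 11 edges of G1 map to edges of G2, and |E(G1)| = |E(G2)| = 11, so φ is a bijection on edges as well as vertices. Hence G1 ≅ G2.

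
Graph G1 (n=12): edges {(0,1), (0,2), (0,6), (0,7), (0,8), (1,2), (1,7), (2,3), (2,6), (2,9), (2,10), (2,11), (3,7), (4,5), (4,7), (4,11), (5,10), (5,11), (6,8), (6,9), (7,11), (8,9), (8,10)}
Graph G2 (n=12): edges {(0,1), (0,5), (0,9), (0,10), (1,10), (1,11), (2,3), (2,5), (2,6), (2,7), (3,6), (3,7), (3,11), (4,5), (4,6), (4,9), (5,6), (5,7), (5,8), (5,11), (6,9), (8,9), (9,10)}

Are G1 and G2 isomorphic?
Yes, isomorphic

The graphs are isomorphic.
One valid mapping φ: V(G1) → V(G2): 0→6, 1→4, 2→5, 3→8, 4→10, 5→1, 6→2, 7→9, 8→3, 9→7, 10→11, 11→0

Verify φ preserves adjacency — for each edge of G1, its image is an edge of G2:
  (0,1) → (φ(0),φ(1)) = (4,6) ∈ E(G2) ✓
  (0,2) → (φ(0),φ(2)) = (5,6) ∈ E(G2) ✓
  (0,6) → (φ(0),φ(6)) = (2,6) ∈ E(G2) ✓
  (0,7) → (φ(0),φ(7)) = (6,9) ∈ E(G2) ✓
  (0,8) → (φ(0),φ(8)) = (3,6) ∈ E(G2) ✓
  (1,2) → (φ(1),φ(2)) = (4,5) ∈ E(G2) ✓
  (1,7) → (φ(1),φ(7)) = (4,9) ∈ E(G2) ✓
  (2,3) → (φ(2),φ(3)) = (5,8) ∈ E(G2) ✓
  (2,6) → (φ(2),φ(6)) = (2,5) ∈ E(G2) ✓
  (2,9) → (φ(2),φ(9)) = (5,7) ∈ E(G2) ✓
  (2,10) → (φ(2),φ(10)) = (5,11) ∈ E(G2) ✓
  (2,11) → (φ(2),φ(11)) = (0,5) ∈ E(G2) ✓
  (3,7) → (φ(3),φ(7)) = (8,9) ∈ E(G2) ✓
  (4,5) → (φ(4),φ(5)) = (1,10) ∈ E(G2) ✓
  (4,7) → (φ(4),φ(7)) = (9,10) ∈ E(G2) ✓
  (4,11) → (φ(4),φ(11)) = (0,10) ∈ E(G2) ✓
  (5,10) → (φ(5),φ(10)) = (1,11) ∈ E(G2) ✓
  (5,11) → (φ(5),φ(11)) = (0,1) ∈ E(G2) ✓
  (6,8) → (φ(6),φ(8)) = (2,3) ∈ E(G2) ✓
  (6,9) → (φ(6),φ(9)) = (2,7) ∈ E(G2) ✓
  (7,11) → (φ(7),φ(11)) = (0,9) ∈ E(G2) ✓
  (8,9) → (φ(8),φ(9)) = (3,7) ∈ E(G2) ✓
  (8,10) → (φ(8),φ(10)) = (3,11) ∈ E(G2) ✓
All 23 edges of G1 map to edges of G2, and |E(G1)| = |E(G2)| = 23, so φ is a bijection on edges as well as vertices. Hence G1 ≅ G2.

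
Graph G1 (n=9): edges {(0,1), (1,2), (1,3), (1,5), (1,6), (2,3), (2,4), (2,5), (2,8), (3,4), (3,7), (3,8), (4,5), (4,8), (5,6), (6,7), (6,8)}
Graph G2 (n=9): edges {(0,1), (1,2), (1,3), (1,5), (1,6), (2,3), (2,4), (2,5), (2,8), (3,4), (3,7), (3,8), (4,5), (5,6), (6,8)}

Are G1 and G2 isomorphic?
No, not isomorphic

The graphs are NOT isomorphic.

Counting edges: G1 has 17 edge(s); G2 has 15 edge(s).
Edge count is an isomorphism invariant (a bijection on vertices induces a bijection on edges), so differing edge counts rule out isomorphism.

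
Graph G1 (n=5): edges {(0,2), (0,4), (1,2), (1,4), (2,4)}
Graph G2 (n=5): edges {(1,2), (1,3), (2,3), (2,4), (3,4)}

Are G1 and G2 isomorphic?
Yes, isomorphic

The graphs are isomorphic.
One valid mapping φ: V(G1) → V(G2): 0→1, 1→4, 2→3, 3→0, 4→2

Verify φ preserves adjacency — for each edge of G1, its image is an edge of G2:
  (0,2) → (φ(0),φ(2)) = (1,3) ∈ E(G2) ✓
  (0,4) → (φ(0),φ(4)) = (1,2) ∈ E(G2) ✓
  (1,2) → (φ(1),φ(2)) = (3,4) ∈ E(G2) ✓
  (1,4) → (φ(1),φ(4)) = (2,4) ∈ E(G2) ✓
  (2,4) → (φ(2),φ(4)) = (2,3) ∈ E(G2) ✓
All 5 edges of G1 map to edges of G2, and |E(G1)| = |E(G2)| = 5, so φ is a bijection on edges as well as vertices. Hence G1 ≅ G2.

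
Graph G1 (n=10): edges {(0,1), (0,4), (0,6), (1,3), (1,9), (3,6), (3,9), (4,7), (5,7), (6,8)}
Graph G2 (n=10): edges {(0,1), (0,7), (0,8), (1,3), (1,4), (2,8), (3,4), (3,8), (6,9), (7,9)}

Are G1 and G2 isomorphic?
Yes, isomorphic

The graphs are isomorphic.
One valid mapping φ: V(G1) → V(G2): 0→0, 1→1, 2→5, 3→3, 4→7, 5→6, 6→8, 7→9, 8→2, 9→4

Verify φ preserves adjacency — for each edge of G1, its image is an edge of G2:
  (0,1) → (φ(0),φ(1)) = (0,1) ∈ E(G2) ✓
  (0,4) → (φ(0),φ(4)) = (0,7) ∈ E(G2) ✓
  (0,6) → (φ(0),φ(6)) = (0,8) ∈ E(G2) ✓
  (1,3) → (φ(1),φ(3)) = (1,3) ∈ E(G2) ✓
  (1,9) → (φ(1),φ(9)) = (1,4) ∈ E(G2) ✓
  (3,6) → (φ(3),φ(6)) = (3,8) ∈ E(G2) ✓
  (3,9) → (φ(3),φ(9)) = (3,4) ∈ E(G2) ✓
  (4,7) → (φ(4),φ(7)) = (7,9) ∈ E(G2) ✓
  (5,7) → (φ(5),φ(7)) = (6,9) ∈ E(G2) ✓
  (6,8) → (φ(6),φ(8)) = (2,8) ∈ E(G2) ✓
All 10 edges of G1 map to edges of G2, and |E(G1)| = |E(G2)| = 10, so φ is a bijection on edges as well as vertices. Hence G1 ≅ G2.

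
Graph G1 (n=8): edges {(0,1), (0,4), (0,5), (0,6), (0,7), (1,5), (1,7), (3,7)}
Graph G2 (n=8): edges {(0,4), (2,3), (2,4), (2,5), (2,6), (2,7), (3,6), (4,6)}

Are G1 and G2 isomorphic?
Yes, isomorphic

The graphs are isomorphic.
One valid mapping φ: V(G1) → V(G2): 0→2, 1→6, 2→1, 3→0, 4→5, 5→3, 6→7, 7→4

Verify φ preserves adjacency — for each edge of G1, its image is an edge of G2:
  (0,1) → (φ(0),φ(1)) = (2,6) ∈ E(G2) ✓
  (0,4) → (φ(0),φ(4)) = (2,5) ∈ E(G2) ✓
  (0,5) → (φ(0),φ(5)) = (2,3) ∈ E(G2) ✓
  (0,6) → (φ(0),φ(6)) = (2,7) ∈ E(G2) ✓
  (0,7) → (φ(0),φ(7)) = (2,4) ∈ E(G2) ✓
  (1,5) → (φ(1),φ(5)) = (3,6) ∈ E(G2) ✓
  (1,7) → (φ(1),φ(7)) = (4,6) ∈ E(G2) ✓
  (3,7) → (φ(3),φ(7)) = (0,4) ∈ E(G2) ✓
All 8 edges of G1 map to edges of G2, and |E(G1)| = |E(G2)| = 8, so φ is a bijection on edges as well as vertices. Hence G1 ≅ G2.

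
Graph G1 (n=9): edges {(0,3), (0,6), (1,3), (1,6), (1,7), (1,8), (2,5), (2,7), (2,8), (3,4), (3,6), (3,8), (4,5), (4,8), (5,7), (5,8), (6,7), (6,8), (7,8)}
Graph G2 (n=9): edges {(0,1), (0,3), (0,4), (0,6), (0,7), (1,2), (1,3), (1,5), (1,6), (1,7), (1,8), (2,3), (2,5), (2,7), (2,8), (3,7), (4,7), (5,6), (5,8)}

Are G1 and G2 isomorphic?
Yes, isomorphic

The graphs are isomorphic.
One valid mapping φ: V(G1) → V(G2): 0→4, 1→3, 2→8, 3→0, 4→6, 5→5, 6→7, 7→2, 8→1

Verify φ preserves adjacency — for each edge of G1, its image is an edge of G2:
  (0,3) → (φ(0),φ(3)) = (0,4) ∈ E(G2) ✓
  (0,6) → (φ(0),φ(6)) = (4,7) ∈ E(G2) ✓
  (1,3) → (φ(1),φ(3)) = (0,3) ∈ E(G2) ✓
  (1,6) → (φ(1),φ(6)) = (3,7) ∈ E(G2) ✓
  (1,7) → (φ(1),φ(7)) = (2,3) ∈ E(G2) ✓
  (1,8) → (φ(1),φ(8)) = (1,3) ∈ E(G2) ✓
  (2,5) → (φ(2),φ(5)) = (5,8) ∈ E(G2) ✓
  (2,7) → (φ(2),φ(7)) = (2,8) ∈ E(G2) ✓
  (2,8) → (φ(2),φ(8)) = (1,8) ∈ E(G2) ✓
  (3,4) → (φ(3),φ(4)) = (0,6) ∈ E(G2) ✓
  (3,6) → (φ(3),φ(6)) = (0,7) ∈ E(G2) ✓
  (3,8) → (φ(3),φ(8)) = (0,1) ∈ E(G2) ✓
  (4,5) → (φ(4),φ(5)) = (5,6) ∈ E(G2) ✓
  (4,8) → (φ(4),φ(8)) = (1,6) ∈ E(G2) ✓
  (5,7) → (φ(5),φ(7)) = (2,5) ∈ E(G2) ✓
  (5,8) → (φ(5),φ(8)) = (1,5) ∈ E(G2) ✓
  (6,7) → (φ(6),φ(7)) = (2,7) ∈ E(G2) ✓
  (6,8) → (φ(6),φ(8)) = (1,7) ∈ E(G2) ✓
  (7,8) → (φ(7),φ(8)) = (1,2) ∈ E(G2) ✓
All 19 edges of G1 map to edges of G2, and |E(G1)| = |E(G2)| = 19, so φ is a bijection on edges as well as vertices. Hence G1 ≅ G2.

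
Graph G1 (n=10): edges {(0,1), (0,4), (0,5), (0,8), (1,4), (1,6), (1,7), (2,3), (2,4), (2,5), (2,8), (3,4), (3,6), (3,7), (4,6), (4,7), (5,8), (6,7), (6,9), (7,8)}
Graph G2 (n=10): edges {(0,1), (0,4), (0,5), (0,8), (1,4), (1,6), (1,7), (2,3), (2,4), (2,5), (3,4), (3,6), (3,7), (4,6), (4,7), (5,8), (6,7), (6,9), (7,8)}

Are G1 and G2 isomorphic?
No, not isomorphic

The graphs are NOT isomorphic.

Counting edges: G1 has 20 edge(s); G2 has 19 edge(s).
Edge count is an isomorphism invariant (a bijection on vertices induces a bijection on edges), so differing edge counts rule out isomorphism.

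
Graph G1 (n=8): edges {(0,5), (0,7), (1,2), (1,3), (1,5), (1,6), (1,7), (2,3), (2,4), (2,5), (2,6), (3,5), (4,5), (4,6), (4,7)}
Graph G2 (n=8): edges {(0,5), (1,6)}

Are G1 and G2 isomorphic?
No, not isomorphic

The graphs are NOT isomorphic.

Connected components of G1: 1 component(s) with vertex sets [[0, 1, 2, 3, 4, 5, 6, 7]], sizes [8].
Connected components of G2: 6 component(s) with vertex sets [[2], [3], [4], [7], [0, 5], [1, 6]], sizes [1, 1, 1, 1, 2, 2].
The number of connected components (and the multiset of component sizes) is an isomorphism invariant — an isomorphism maps each component of G1 bijectively onto a component of G2. Since G1 has 1 component(s) and G2 has 6, they cannot be isomorphic.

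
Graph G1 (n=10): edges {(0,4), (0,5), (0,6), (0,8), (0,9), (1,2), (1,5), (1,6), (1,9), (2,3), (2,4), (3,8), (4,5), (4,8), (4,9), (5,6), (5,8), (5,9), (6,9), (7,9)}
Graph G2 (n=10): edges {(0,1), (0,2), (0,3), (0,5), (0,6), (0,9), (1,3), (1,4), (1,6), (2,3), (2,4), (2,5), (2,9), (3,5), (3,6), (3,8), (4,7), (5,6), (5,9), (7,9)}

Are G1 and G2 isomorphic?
Yes, isomorphic

The graphs are isomorphic.
One valid mapping φ: V(G1) → V(G2): 0→5, 1→1, 2→4, 3→7, 4→2, 5→0, 6→6, 7→8, 8→9, 9→3

Verify φ preserves adjacency — for each edge of G1, its image is an edge of G2:
  (0,4) → (φ(0),φ(4)) = (2,5) ∈ E(G2) ✓
  (0,5) → (φ(0),φ(5)) = (0,5) ∈ E(G2) ✓
  (0,6) → (φ(0),φ(6)) = (5,6) ∈ E(G2) ✓
  (0,8) → (φ(0),φ(8)) = (5,9) ∈ E(G2) ✓
  (0,9) → (φ(0),φ(9)) = (3,5) ∈ E(G2) ✓
  (1,2) → (φ(1),φ(2)) = (1,4) ∈ E(G2) ✓
  (1,5) → (φ(1),φ(5)) = (0,1) ∈ E(G2) ✓
  (1,6) → (φ(1),φ(6)) = (1,6) ∈ E(G2) ✓
  (1,9) → (φ(1),φ(9)) = (1,3) ∈ E(G2) ✓
  (2,3) → (φ(2),φ(3)) = (4,7) ∈ E(G2) ✓
  (2,4) → (φ(2),φ(4)) = (2,4) ∈ E(G2) ✓
  (3,8) → (φ(3),φ(8)) = (7,9) ∈ E(G2) ✓
  (4,5) → (φ(4),φ(5)) = (0,2) ∈ E(G2) ✓
  (4,8) → (φ(4),φ(8)) = (2,9) ∈ E(G2) ✓
  (4,9) → (φ(4),φ(9)) = (2,3) ∈ E(G2) ✓
  (5,6) → (φ(5),φ(6)) = (0,6) ∈ E(G2) ✓
  (5,8) → (φ(5),φ(8)) = (0,9) ∈ E(G2) ✓
  (5,9) → (φ(5),φ(9)) = (0,3) ∈ E(G2) ✓
  (6,9) → (φ(6),φ(9)) = (3,6) ∈ E(G2) ✓
  (7,9) → (φ(7),φ(9)) = (3,8) ∈ E(G2) ✓
All 20 edges of G1 map to edges of G2, and |E(G1)| = |E(G2)| = 20, so φ is a bijection on edges as well as vertices. Hence G1 ≅ G2.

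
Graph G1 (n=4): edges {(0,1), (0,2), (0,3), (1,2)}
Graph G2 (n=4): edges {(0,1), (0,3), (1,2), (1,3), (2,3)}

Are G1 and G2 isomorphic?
No, not isomorphic

The graphs are NOT isomorphic.

Degrees in G1: deg(0)=3, deg(1)=2, deg(2)=2, deg(3)=1.
Sorted degree sequence of G1: [3, 2, 2, 1].
Degrees in G2: deg(0)=2, deg(1)=3, deg(2)=2, deg(3)=3.
Sorted degree sequence of G2: [3, 3, 2, 2].
The (sorted) degree sequence is an isomorphism invariant, so since G1 and G2 have different degree sequences they cannot be isomorphic.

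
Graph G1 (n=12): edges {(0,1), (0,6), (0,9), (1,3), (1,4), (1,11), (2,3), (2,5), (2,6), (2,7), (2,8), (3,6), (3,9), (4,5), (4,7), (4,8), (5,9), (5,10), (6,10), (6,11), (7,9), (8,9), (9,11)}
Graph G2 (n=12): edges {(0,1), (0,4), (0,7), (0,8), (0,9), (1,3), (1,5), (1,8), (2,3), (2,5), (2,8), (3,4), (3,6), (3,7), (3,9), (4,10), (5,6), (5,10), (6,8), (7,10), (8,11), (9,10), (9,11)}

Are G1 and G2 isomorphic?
Yes, isomorphic

The graphs are isomorphic.
One valid mapping φ: V(G1) → V(G2): 0→6, 1→5, 2→0, 3→1, 4→10, 5→9, 6→8, 7→4, 8→7, 9→3, 10→11, 11→2

Verify φ preserves adjacency — for each edge of G1, its image is an edge of G2:
  (0,1) → (φ(0),φ(1)) = (5,6) ∈ E(G2) ✓
  (0,6) → (φ(0),φ(6)) = (6,8) ∈ E(G2) ✓
  (0,9) → (φ(0),φ(9)) = (3,6) ∈ E(G2) ✓
  (1,3) → (φ(1),φ(3)) = (1,5) ∈ E(G2) ✓
  (1,4) → (φ(1),φ(4)) = (5,10) ∈ E(G2) ✓
  (1,11) → (φ(1),φ(11)) = (2,5) ∈ E(G2) ✓
  (2,3) → (φ(2),φ(3)) = (0,1) ∈ E(G2) ✓
  (2,5) → (φ(2),φ(5)) = (0,9) ∈ E(G2) ✓
  (2,6) → (φ(2),φ(6)) = (0,8) ∈ E(G2) ✓
  (2,7) → (φ(2),φ(7)) = (0,4) ∈ E(G2) ✓
  (2,8) → (φ(2),φ(8)) = (0,7) ∈ E(G2) ✓
  (3,6) → (φ(3),φ(6)) = (1,8) ∈ E(G2) ✓
  (3,9) → (φ(3),φ(9)) = (1,3) ∈ E(G2) ✓
  (4,5) → (φ(4),φ(5)) = (9,10) ∈ E(G2) ✓
  (4,7) → (φ(4),φ(7)) = (4,10) ∈ E(G2) ✓
  (4,8) → (φ(4),φ(8)) = (7,10) ∈ E(G2) ✓
  (5,9) → (φ(5),φ(9)) = (3,9) ∈ E(G2) ✓
  (5,10) → (φ(5),φ(10)) = (9,11) ∈ E(G2) ✓
  (6,10) → (φ(6),φ(10)) = (8,11) ∈ E(G2) ✓
  (6,11) → (φ(6),φ(11)) = (2,8) ∈ E(G2) ✓
  (7,9) → (φ(7),φ(9)) = (3,4) ∈ E(G2) ✓
  (8,9) → (φ(8),φ(9)) = (3,7) ∈ E(G2) ✓
  (9,11) → (φ(9),φ(11)) = (2,3) ∈ E(G2) ✓
All 23 edges of G1 map to edges of G2, and |E(G1)| = |E(G2)| = 23, so φ is a bijection on edges as well as vertices. Hence G1 ≅ G2.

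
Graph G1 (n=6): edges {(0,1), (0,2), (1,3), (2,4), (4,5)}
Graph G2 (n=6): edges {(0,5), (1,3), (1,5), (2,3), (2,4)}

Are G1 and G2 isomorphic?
Yes, isomorphic

The graphs are isomorphic.
One valid mapping φ: V(G1) → V(G2): 0→1, 1→5, 2→3, 3→0, 4→2, 5→4

Verify φ preserves adjacency — for each edge of G1, its image is an edge of G2:
  (0,1) → (φ(0),φ(1)) = (1,5) ∈ E(G2) ✓
  (0,2) → (φ(0),φ(2)) = (1,3) ∈ E(G2) ✓
  (1,3) → (φ(1),φ(3)) = (0,5) ∈ E(G2) ✓
  (2,4) → (φ(2),φ(4)) = (2,3) ∈ E(G2) ✓
  (4,5) → (φ(4),φ(5)) = (2,4) ∈ E(G2) ✓
All 5 edges of G1 map to edges of G2, and |E(G1)| = |E(G2)| = 5, so φ is a bijection on edges as well as vertices. Hence G1 ≅ G2.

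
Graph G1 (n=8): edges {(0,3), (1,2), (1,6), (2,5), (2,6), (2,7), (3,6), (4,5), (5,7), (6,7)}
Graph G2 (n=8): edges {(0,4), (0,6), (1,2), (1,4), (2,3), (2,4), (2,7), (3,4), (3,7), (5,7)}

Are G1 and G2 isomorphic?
Yes, isomorphic

The graphs are isomorphic.
One valid mapping φ: V(G1) → V(G2): 0→6, 1→1, 2→2, 3→0, 4→5, 5→7, 6→4, 7→3

Verify φ preserves adjacency — for each edge of G1, its image is an edge of G2:
  (0,3) → (φ(0),φ(3)) = (0,6) ∈ E(G2) ✓
  (1,2) → (φ(1),φ(2)) = (1,2) ∈ E(G2) ✓
  (1,6) → (φ(1),φ(6)) = (1,4) ∈ E(G2) ✓
  (2,5) → (φ(2),φ(5)) = (2,7) ∈ E(G2) ✓
  (2,6) → (φ(2),φ(6)) = (2,4) ∈ E(G2) ✓
  (2,7) → (φ(2),φ(7)) = (2,3) ∈ E(G2) ✓
  (3,6) → (φ(3),φ(6)) = (0,4) ∈ E(G2) ✓
  (4,5) → (φ(4),φ(5)) = (5,7) ∈ E(G2) ✓
  (5,7) → (φ(5),φ(7)) = (3,7) ∈ E(G2) ✓
  (6,7) → (φ(6),φ(7)) = (3,4) ∈ E(G2) ✓
All 10 edges of G1 map to edges of G2, and |E(G1)| = |E(G2)| = 10, so φ is a bijection on edges as well as vertices. Hence G1 ≅ G2.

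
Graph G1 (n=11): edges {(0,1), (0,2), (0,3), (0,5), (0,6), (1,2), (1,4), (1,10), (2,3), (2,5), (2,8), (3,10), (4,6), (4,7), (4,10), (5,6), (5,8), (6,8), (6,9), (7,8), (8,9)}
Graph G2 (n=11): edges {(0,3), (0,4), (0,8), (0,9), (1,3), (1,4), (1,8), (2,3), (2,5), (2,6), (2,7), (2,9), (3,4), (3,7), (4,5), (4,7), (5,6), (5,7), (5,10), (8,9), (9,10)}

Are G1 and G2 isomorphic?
Yes, isomorphic

The graphs are isomorphic.
One valid mapping φ: V(G1) → V(G2): 0→3, 1→0, 2→4, 3→1, 4→9, 5→7, 6→2, 7→10, 8→5, 9→6, 10→8

Verify φ preserves adjacency — for each edge of G1, its image is an edge of G2:
  (0,1) → (φ(0),φ(1)) = (0,3) ∈ E(G2) ✓
  (0,2) → (φ(0),φ(2)) = (3,4) ∈ E(G2) ✓
  (0,3) → (φ(0),φ(3)) = (1,3) ∈ E(G2) ✓
  (0,5) → (φ(0),φ(5)) = (3,7) ∈ E(G2) ✓
  (0,6) → (φ(0),φ(6)) = (2,3) ∈ E(G2) ✓
  (1,2) → (φ(1),φ(2)) = (0,4) ∈ E(G2) ✓
  (1,4) → (φ(1),φ(4)) = (0,9) ∈ E(G2) ✓
  (1,10) → (φ(1),φ(10)) = (0,8) ∈ E(G2) ✓
  (2,3) → (φ(2),φ(3)) = (1,4) ∈ E(G2) ✓
  (2,5) → (φ(2),φ(5)) = (4,7) ∈ E(G2) ✓
  (2,8) → (φ(2),φ(8)) = (4,5) ∈ E(G2) ✓
  (3,10) → (φ(3),φ(10)) = (1,8) ∈ E(G2) ✓
  (4,6) → (φ(4),φ(6)) = (2,9) ∈ E(G2) ✓
  (4,7) → (φ(4),φ(7)) = (9,10) ∈ E(G2) ✓
  (4,10) → (φ(4),φ(10)) = (8,9) ∈ E(G2) ✓
  (5,6) → (φ(5),φ(6)) = (2,7) ∈ E(G2) ✓
  (5,8) → (φ(5),φ(8)) = (5,7) ∈ E(G2) ✓
  (6,8) → (φ(6),φ(8)) = (2,5) ∈ E(G2) ✓
  (6,9) → (φ(6),φ(9)) = (2,6) ∈ E(G2) ✓
  (7,8) → (φ(7),φ(8)) = (5,10) ∈ E(G2) ✓
  (8,9) → (φ(8),φ(9)) = (5,6) ∈ E(G2) ✓
All 21 edges of G1 map to edges of G2, and |E(G1)| = |E(G2)| = 21, so φ is a bijection on edges as well as vertices. Hence G1 ≅ G2.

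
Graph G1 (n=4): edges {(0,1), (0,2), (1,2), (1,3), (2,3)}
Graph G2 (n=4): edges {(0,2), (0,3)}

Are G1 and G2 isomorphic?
No, not isomorphic

The graphs are NOT isomorphic.

Connected components of G1: 1 component(s) with vertex sets [[0, 1, 2, 3]], sizes [4].
Connected components of G2: 2 component(s) with vertex sets [[1], [0, 2, 3]], sizes [1, 3].
The number of connected components (and the multiset of component sizes) is an isomorphism invariant — an isomorphism maps each component of G1 bijectively onto a component of G2. Since G1 has 1 component(s) and G2 has 2, they cannot be isomorphic.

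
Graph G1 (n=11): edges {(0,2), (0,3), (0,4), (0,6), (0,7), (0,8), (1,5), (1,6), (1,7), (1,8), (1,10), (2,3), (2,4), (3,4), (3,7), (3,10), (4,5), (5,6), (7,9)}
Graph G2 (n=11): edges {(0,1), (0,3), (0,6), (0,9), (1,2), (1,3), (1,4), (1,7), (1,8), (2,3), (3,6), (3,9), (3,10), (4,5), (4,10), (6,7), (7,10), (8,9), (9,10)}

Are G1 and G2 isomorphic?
No, not isomorphic

The graphs are NOT isomorphic.

Counting triangles (3-cliques): G1 has 6, G2 has 5.
Triangle count is an isomorphism invariant, so differing triangle counts rule out isomorphism.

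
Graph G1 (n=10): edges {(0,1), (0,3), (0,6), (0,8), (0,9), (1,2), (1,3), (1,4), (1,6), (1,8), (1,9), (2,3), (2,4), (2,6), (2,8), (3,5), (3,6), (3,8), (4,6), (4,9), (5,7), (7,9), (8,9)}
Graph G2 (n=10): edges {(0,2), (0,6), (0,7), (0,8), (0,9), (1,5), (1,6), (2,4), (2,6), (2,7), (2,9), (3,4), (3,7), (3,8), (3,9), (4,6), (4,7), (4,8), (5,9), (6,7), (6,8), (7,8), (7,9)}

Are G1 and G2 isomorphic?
Yes, isomorphic

The graphs are isomorphic.
One valid mapping φ: V(G1) → V(G2): 0→0, 1→7, 2→4, 3→6, 4→3, 5→1, 6→8, 7→5, 8→2, 9→9

Verify φ preserves adjacency — for each edge of G1, its image is an edge of G2:
  (0,1) → (φ(0),φ(1)) = (0,7) ∈ E(G2) ✓
  (0,3) → (φ(0),φ(3)) = (0,6) ∈ E(G2) ✓
  (0,6) → (φ(0),φ(6)) = (0,8) ∈ E(G2) ✓
  (0,8) → (φ(0),φ(8)) = (0,2) ∈ E(G2) ✓
  (0,9) → (φ(0),φ(9)) = (0,9) ∈ E(G2) ✓
  (1,2) → (φ(1),φ(2)) = (4,7) ∈ E(G2) ✓
  (1,3) → (φ(1),φ(3)) = (6,7) ∈ E(G2) ✓
  (1,4) → (φ(1),φ(4)) = (3,7) ∈ E(G2) ✓
  (1,6) → (φ(1),φ(6)) = (7,8) ∈ E(G2) ✓
  (1,8) → (φ(1),φ(8)) = (2,7) ∈ E(G2) ✓
  (1,9) → (φ(1),φ(9)) = (7,9) ∈ E(G2) ✓
  (2,3) → (φ(2),φ(3)) = (4,6) ∈ E(G2) ✓
  (2,4) → (φ(2),φ(4)) = (3,4) ∈ E(G2) ✓
  (2,6) → (φ(2),φ(6)) = (4,8) ∈ E(G2) ✓
  (2,8) → (φ(2),φ(8)) = (2,4) ∈ E(G2) ✓
  (3,5) → (φ(3),φ(5)) = (1,6) ∈ E(G2) ✓
  (3,6) → (φ(3),φ(6)) = (6,8) ∈ E(G2) ✓
  (3,8) → (φ(3),φ(8)) = (2,6) ∈ E(G2) ✓
  (4,6) → (φ(4),φ(6)) = (3,8) ∈ E(G2) ✓
  (4,9) → (φ(4),φ(9)) = (3,9) ∈ E(G2) ✓
  (5,7) → (φ(5),φ(7)) = (1,5) ∈ E(G2) ✓
  (7,9) → (φ(7),φ(9)) = (5,9) ∈ E(G2) ✓
  (8,9) → (φ(8),φ(9)) = (2,9) ∈ E(G2) ✓
All 23 edges of G1 map to edges of G2, and |E(G1)| = |E(G2)| = 23, so φ is a bijection on edges as well as vertices. Hence G1 ≅ G2.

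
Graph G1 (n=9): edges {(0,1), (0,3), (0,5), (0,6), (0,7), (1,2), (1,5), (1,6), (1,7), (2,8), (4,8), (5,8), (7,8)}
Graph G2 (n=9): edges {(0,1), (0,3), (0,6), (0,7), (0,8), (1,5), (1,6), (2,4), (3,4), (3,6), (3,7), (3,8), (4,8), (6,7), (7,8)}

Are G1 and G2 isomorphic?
No, not isomorphic

The graphs are NOT isomorphic.

Degrees in G1: deg(0)=5, deg(1)=5, deg(2)=2, deg(3)=1, deg(4)=1, deg(5)=3, deg(6)=2, deg(7)=3, deg(8)=4.
Sorted degree sequence of G1: [5, 5, 4, 3, 3, 2, 2, 1, 1].
Degrees in G2: deg(0)=5, deg(1)=3, deg(2)=1, deg(3)=5, deg(4)=3, deg(5)=1, deg(6)=4, deg(7)=4, deg(8)=4.
Sorted degree sequence of G2: [5, 5, 4, 4, 4, 3, 3, 1, 1].
The (sorted) degree sequence is an isomorphism invariant, so since G1 and G2 have different degree sequences they cannot be isomorphic.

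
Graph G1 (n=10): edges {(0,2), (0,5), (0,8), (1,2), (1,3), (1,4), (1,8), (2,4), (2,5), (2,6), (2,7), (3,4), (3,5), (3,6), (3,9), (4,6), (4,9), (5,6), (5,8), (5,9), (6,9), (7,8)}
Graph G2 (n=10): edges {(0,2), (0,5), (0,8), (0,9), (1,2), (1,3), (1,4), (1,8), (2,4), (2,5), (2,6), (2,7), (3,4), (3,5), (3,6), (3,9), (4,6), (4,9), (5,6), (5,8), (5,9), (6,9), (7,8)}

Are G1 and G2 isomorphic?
No, not isomorphic

The graphs are NOT isomorphic.

Counting edges: G1 has 22 edge(s); G2 has 23 edge(s).
Edge count is an isomorphism invariant (a bijection on vertices induces a bijection on edges), so differing edge counts rule out isomorphism.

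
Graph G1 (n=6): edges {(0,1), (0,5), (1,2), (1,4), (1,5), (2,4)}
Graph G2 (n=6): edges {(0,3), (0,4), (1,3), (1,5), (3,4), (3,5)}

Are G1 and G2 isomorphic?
Yes, isomorphic

The graphs are isomorphic.
One valid mapping φ: V(G1) → V(G2): 0→1, 1→3, 2→4, 3→2, 4→0, 5→5

Verify φ preserves adjacency — for each edge of G1, its image is an edge of G2:
  (0,1) → (φ(0),φ(1)) = (1,3) ∈ E(G2) ✓
  (0,5) → (φ(0),φ(5)) = (1,5) ∈ E(G2) ✓
  (1,2) → (φ(1),φ(2)) = (3,4) ∈ E(G2) ✓
  (1,4) → (φ(1),φ(4)) = (0,3) ∈ E(G2) ✓
  (1,5) → (φ(1),φ(5)) = (3,5) ∈ E(G2) ✓
  (2,4) → (φ(2),φ(4)) = (0,4) ∈ E(G2) ✓
All 6 edges of G1 map to edges of G2, and |E(G1)| = |E(G2)| = 6, so φ is a bijection on edges as well as vertices. Hence G1 ≅ G2.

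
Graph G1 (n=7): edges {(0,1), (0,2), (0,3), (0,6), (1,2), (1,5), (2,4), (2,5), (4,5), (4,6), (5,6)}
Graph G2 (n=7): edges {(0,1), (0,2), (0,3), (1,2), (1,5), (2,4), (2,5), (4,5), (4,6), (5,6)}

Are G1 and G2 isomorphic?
No, not isomorphic

The graphs are NOT isomorphic.

Counting edges: G1 has 11 edge(s); G2 has 10 edge(s).
Edge count is an isomorphism invariant (a bijection on vertices induces a bijection on edges), so differing edge counts rule out isomorphism.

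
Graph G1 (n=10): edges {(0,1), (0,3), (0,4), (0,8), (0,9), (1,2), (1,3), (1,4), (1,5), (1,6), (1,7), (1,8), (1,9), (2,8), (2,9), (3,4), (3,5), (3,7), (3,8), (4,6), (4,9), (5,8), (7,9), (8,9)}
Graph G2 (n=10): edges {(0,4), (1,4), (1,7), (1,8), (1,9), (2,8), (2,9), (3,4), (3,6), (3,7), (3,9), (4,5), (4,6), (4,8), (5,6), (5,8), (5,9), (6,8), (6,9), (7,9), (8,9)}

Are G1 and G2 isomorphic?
No, not isomorphic

The graphs are NOT isomorphic.

Counting triangles (3-cliques): G1 has 21, G2 has 14.
Triangle count is an isomorphism invariant, so differing triangle counts rule out isomorphism.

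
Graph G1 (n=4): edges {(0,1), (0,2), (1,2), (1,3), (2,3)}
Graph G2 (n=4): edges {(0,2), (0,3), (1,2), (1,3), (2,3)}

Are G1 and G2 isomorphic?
Yes, isomorphic

The graphs are isomorphic.
One valid mapping φ: V(G1) → V(G2): 0→1, 1→3, 2→2, 3→0

Verify φ preserves adjacency — for each edge of G1, its image is an edge of G2:
  (0,1) → (φ(0),φ(1)) = (1,3) ∈ E(G2) ✓
  (0,2) → (φ(0),φ(2)) = (1,2) ∈ E(G2) ✓
  (1,2) → (φ(1),φ(2)) = (2,3) ∈ E(G2) ✓
  (1,3) → (φ(1),φ(3)) = (0,3) ∈ E(G2) ✓
  (2,3) → (φ(2),φ(3)) = (0,2) ∈ E(G2) ✓
All 5 edges of G1 map to edges of G2, and |E(G1)| = |E(G2)| = 5, so φ is a bijection on edges as well as vertices. Hence G1 ≅ G2.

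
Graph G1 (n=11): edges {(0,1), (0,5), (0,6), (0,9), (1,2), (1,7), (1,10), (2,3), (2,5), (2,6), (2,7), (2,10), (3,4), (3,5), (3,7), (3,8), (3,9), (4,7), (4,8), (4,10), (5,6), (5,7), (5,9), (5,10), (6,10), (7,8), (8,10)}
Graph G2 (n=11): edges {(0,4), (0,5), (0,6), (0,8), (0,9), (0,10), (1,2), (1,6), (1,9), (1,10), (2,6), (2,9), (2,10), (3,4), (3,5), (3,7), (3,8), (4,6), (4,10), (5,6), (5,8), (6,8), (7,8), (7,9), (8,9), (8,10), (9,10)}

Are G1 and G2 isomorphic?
Yes, isomorphic

The graphs are isomorphic.
One valid mapping φ: V(G1) → V(G2): 0→3, 1→4, 2→0, 3→9, 4→1, 5→8, 6→5, 7→10, 8→2, 9→7, 10→6

Verify φ preserves adjacency — for each edge of G1, its image is an edge of G2:
  (0,1) → (φ(0),φ(1)) = (3,4) ∈ E(G2) ✓
  (0,5) → (φ(0),φ(5)) = (3,8) ∈ E(G2) ✓
  (0,6) → (φ(0),φ(6)) = (3,5) ∈ E(G2) ✓
  (0,9) → (φ(0),φ(9)) = (3,7) ∈ E(G2) ✓
  (1,2) → (φ(1),φ(2)) = (0,4) ∈ E(G2) ✓
  (1,7) → (φ(1),φ(7)) = (4,10) ∈ E(G2) ✓
  (1,10) → (φ(1),φ(10)) = (4,6) ∈ E(G2) ✓
  (2,3) → (φ(2),φ(3)) = (0,9) ∈ E(G2) ✓
  (2,5) → (φ(2),φ(5)) = (0,8) ∈ E(G2) ✓
  (2,6) → (φ(2),φ(6)) = (0,5) ∈ E(G2) ✓
  (2,7) → (φ(2),φ(7)) = (0,10) ∈ E(G2) ✓
  (2,10) → (φ(2),φ(10)) = (0,6) ∈ E(G2) ✓
  (3,4) → (φ(3),φ(4)) = (1,9) ∈ E(G2) ✓
  (3,5) → (φ(3),φ(5)) = (8,9) ∈ E(G2) ✓
  (3,7) → (φ(3),φ(7)) = (9,10) ∈ E(G2) ✓
  (3,8) → (φ(3),φ(8)) = (2,9) ∈ E(G2) ✓
  (3,9) → (φ(3),φ(9)) = (7,9) ∈ E(G2) ✓
  (4,7) → (φ(4),φ(7)) = (1,10) ∈ E(G2) ✓
  (4,8) → (φ(4),φ(8)) = (1,2) ∈ E(G2) ✓
  (4,10) → (φ(4),φ(10)) = (1,6) ∈ E(G2) ✓
  (5,6) → (φ(5),φ(6)) = (5,8) ∈ E(G2) ✓
  (5,7) → (φ(5),φ(7)) = (8,10) ∈ E(G2) ✓
  (5,9) → (φ(5),φ(9)) = (7,8) ∈ E(G2) ✓
  (5,10) → (φ(5),φ(10)) = (6,8) ∈ E(G2) ✓
  (6,10) → (φ(6),φ(10)) = (5,6) ∈ E(G2) ✓
  (7,8) → (φ(7),φ(8)) = (2,10) ∈ E(G2) ✓
  (8,10) → (φ(8),φ(10)) = (2,6) ∈ E(G2) ✓
All 27 edges of G1 map to edges of G2, and |E(G1)| = |E(G2)| = 27, so φ is a bijection on edges as well as vertices. Hence G1 ≅ G2.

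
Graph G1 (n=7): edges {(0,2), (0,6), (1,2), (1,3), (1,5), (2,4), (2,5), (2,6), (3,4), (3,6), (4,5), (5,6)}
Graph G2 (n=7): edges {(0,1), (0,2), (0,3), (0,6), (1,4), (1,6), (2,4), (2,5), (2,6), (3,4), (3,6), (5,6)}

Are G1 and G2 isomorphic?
Yes, isomorphic

The graphs are isomorphic.
One valid mapping φ: V(G1) → V(G2): 0→5, 1→3, 2→6, 3→4, 4→1, 5→0, 6→2

Verify φ preserves adjacency — for each edge of G1, its image is an edge of G2:
  (0,2) → (φ(0),φ(2)) = (5,6) ∈ E(G2) ✓
  (0,6) → (φ(0),φ(6)) = (2,5) ∈ E(G2) ✓
  (1,2) → (φ(1),φ(2)) = (3,6) ∈ E(G2) ✓
  (1,3) → (φ(1),φ(3)) = (3,4) ∈ E(G2) ✓
  (1,5) → (φ(1),φ(5)) = (0,3) ∈ E(G2) ✓
  (2,4) → (φ(2),φ(4)) = (1,6) ∈ E(G2) ✓
  (2,5) → (φ(2),φ(5)) = (0,6) ∈ E(G2) ✓
  (2,6) → (φ(2),φ(6)) = (2,6) ∈ E(G2) ✓
  (3,4) → (φ(3),φ(4)) = (1,4) ∈ E(G2) ✓
  (3,6) → (φ(3),φ(6)) = (2,4) ∈ E(G2) ✓
  (4,5) → (φ(4),φ(5)) = (0,1) ∈ E(G2) ✓
  (5,6) → (φ(5),φ(6)) = (0,2) ∈ E(G2) ✓
All 12 edges of G1 map to edges of G2, and |E(G1)| = |E(G2)| = 12, so φ is a bijection on edges as well as vertices. Hence G1 ≅ G2.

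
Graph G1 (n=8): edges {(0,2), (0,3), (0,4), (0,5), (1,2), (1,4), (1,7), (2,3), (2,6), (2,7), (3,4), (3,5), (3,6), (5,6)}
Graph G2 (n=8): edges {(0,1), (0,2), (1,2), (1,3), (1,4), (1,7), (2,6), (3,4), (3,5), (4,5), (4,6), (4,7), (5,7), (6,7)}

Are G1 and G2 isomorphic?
Yes, isomorphic

The graphs are isomorphic.
One valid mapping φ: V(G1) → V(G2): 0→7, 1→2, 2→1, 3→4, 4→6, 5→5, 6→3, 7→0

Verify φ preserves adjacency — for each edge of G1, its image is an edge of G2:
  (0,2) → (φ(0),φ(2)) = (1,7) ∈ E(G2) ✓
  (0,3) → (φ(0),φ(3)) = (4,7) ∈ E(G2) ✓
  (0,4) → (φ(0),φ(4)) = (6,7) ∈ E(G2) ✓
  (0,5) → (φ(0),φ(5)) = (5,7) ∈ E(G2) ✓
  (1,2) → (φ(1),φ(2)) = (1,2) ∈ E(G2) ✓
  (1,4) → (φ(1),φ(4)) = (2,6) ∈ E(G2) ✓
  (1,7) → (φ(1),φ(7)) = (0,2) ∈ E(G2) ✓
  (2,3) → (φ(2),φ(3)) = (1,4) ∈ E(G2) ✓
  (2,6) → (φ(2),φ(6)) = (1,3) ∈ E(G2) ✓
  (2,7) → (φ(2),φ(7)) = (0,1) ∈ E(G2) ✓
  (3,4) → (φ(3),φ(4)) = (4,6) ∈ E(G2) ✓
  (3,5) → (φ(3),φ(5)) = (4,5) ∈ E(G2) ✓
  (3,6) → (φ(3),φ(6)) = (3,4) ∈ E(G2) ✓
  (5,6) → (φ(5),φ(6)) = (3,5) ∈ E(G2) ✓
All 14 edges of G1 map to edges of G2, and |E(G1)| = |E(G2)| = 14, so φ is a bijection on edges as well as vertices. Hence G1 ≅ G2.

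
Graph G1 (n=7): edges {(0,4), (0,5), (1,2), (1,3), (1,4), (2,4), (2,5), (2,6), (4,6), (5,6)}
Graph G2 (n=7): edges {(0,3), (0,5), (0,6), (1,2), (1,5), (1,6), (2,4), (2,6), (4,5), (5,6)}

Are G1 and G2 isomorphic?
Yes, isomorphic

The graphs are isomorphic.
One valid mapping φ: V(G1) → V(G2): 0→4, 1→0, 2→6, 3→3, 4→5, 5→2, 6→1

Verify φ preserves adjacency — for each edge of G1, its image is an edge of G2:
  (0,4) → (φ(0),φ(4)) = (4,5) ∈ E(G2) ✓
  (0,5) → (φ(0),φ(5)) = (2,4) ∈ E(G2) ✓
  (1,2) → (φ(1),φ(2)) = (0,6) ∈ E(G2) ✓
  (1,3) → (φ(1),φ(3)) = (0,3) ∈ E(G2) ✓
  (1,4) → (φ(1),φ(4)) = (0,5) ∈ E(G2) ✓
  (2,4) → (φ(2),φ(4)) = (5,6) ∈ E(G2) ✓
  (2,5) → (φ(2),φ(5)) = (2,6) ∈ E(G2) ✓
  (2,6) → (φ(2),φ(6)) = (1,6) ∈ E(G2) ✓
  (4,6) → (φ(4),φ(6)) = (1,5) ∈ E(G2) ✓
  (5,6) → (φ(5),φ(6)) = (1,2) ∈ E(G2) ✓
All 10 edges of G1 map to edges of G2, and |E(G1)| = |E(G2)| = 10, so φ is a bijection on edges as well as vertices. Hence G1 ≅ G2.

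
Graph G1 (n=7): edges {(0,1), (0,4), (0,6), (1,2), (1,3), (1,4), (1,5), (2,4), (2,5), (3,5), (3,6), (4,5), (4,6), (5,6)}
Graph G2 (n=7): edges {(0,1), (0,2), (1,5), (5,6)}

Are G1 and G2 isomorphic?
No, not isomorphic

The graphs are NOT isomorphic.

Connected components of G1: 1 component(s) with vertex sets [[0, 1, 2, 3, 4, 5, 6]], sizes [7].
Connected components of G2: 3 component(s) with vertex sets [[3], [4], [0, 1, 2, 5, 6]], sizes [1, 1, 5].
The number of connected components (and the multiset of component sizes) is an isomorphism invariant — an isomorphism maps each component of G1 bijectively onto a component of G2. Since G1 has 1 component(s) and G2 has 3, they cannot be isomorphic.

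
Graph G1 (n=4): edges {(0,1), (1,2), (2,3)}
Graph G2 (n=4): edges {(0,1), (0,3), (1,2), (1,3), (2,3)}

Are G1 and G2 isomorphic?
No, not isomorphic

The graphs are NOT isomorphic.

Counting edges: G1 has 3 edge(s); G2 has 5 edge(s).
Edge count is an isomorphism invariant (a bijection on vertices induces a bijection on edges), so differing edge counts rule out isomorphism.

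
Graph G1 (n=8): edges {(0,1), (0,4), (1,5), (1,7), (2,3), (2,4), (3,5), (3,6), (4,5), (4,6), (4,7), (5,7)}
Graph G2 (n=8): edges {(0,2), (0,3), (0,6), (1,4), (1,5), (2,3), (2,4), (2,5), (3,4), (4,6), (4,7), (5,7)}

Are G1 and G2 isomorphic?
Yes, isomorphic

The graphs are isomorphic.
One valid mapping φ: V(G1) → V(G2): 0→6, 1→0, 2→1, 3→5, 4→4, 5→2, 6→7, 7→3

Verify φ preserves adjacency — for each edge of G1, its image is an edge of G2:
  (0,1) → (φ(0),φ(1)) = (0,6) ∈ E(G2) ✓
  (0,4) → (φ(0),φ(4)) = (4,6) ∈ E(G2) ✓
  (1,5) → (φ(1),φ(5)) = (0,2) ∈ E(G2) ✓
  (1,7) → (φ(1),φ(7)) = (0,3) ∈ E(G2) ✓
  (2,3) → (φ(2),φ(3)) = (1,5) ∈ E(G2) ✓
  (2,4) → (φ(2),φ(4)) = (1,4) ∈ E(G2) ✓
  (3,5) → (φ(3),φ(5)) = (2,5) ∈ E(G2) ✓
  (3,6) → (φ(3),φ(6)) = (5,7) ∈ E(G2) ✓
  (4,5) → (φ(4),φ(5)) = (2,4) ∈ E(G2) ✓
  (4,6) → (φ(4),φ(6)) = (4,7) ∈ E(G2) ✓
  (4,7) → (φ(4),φ(7)) = (3,4) ∈ E(G2) ✓
  (5,7) → (φ(5),φ(7)) = (2,3) ∈ E(G2) ✓
All 12 edges of G1 map to edges of G2, and |E(G1)| = |E(G2)| = 12, so φ is a bijection on edges as well as vertices. Hence G1 ≅ G2.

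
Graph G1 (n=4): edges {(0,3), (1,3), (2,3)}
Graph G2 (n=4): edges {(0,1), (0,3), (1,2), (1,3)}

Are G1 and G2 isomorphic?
No, not isomorphic

The graphs are NOT isomorphic.

Counting triangles (3-cliques): G1 has 0, G2 has 1.
Triangle count is an isomorphism invariant, so differing triangle counts rule out isomorphism.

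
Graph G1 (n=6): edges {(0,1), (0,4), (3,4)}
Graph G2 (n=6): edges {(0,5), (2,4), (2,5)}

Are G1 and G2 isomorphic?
Yes, isomorphic

The graphs are isomorphic.
One valid mapping φ: V(G1) → V(G2): 0→5, 1→0, 2→1, 3→4, 4→2, 5→3

Verify φ preserves adjacency — for each edge of G1, its image is an edge of G2:
  (0,1) → (φ(0),φ(1)) = (0,5) ∈ E(G2) ✓
  (0,4) → (φ(0),φ(4)) = (2,5) ∈ E(G2) ✓
  (3,4) → (φ(3),φ(4)) = (2,4) ∈ E(G2) ✓
All 3 edges of G1 map to edges of G2, and |E(G1)| = |E(G2)| = 3, so φ is a bijection on edges as well as vertices. Hence G1 ≅ G2.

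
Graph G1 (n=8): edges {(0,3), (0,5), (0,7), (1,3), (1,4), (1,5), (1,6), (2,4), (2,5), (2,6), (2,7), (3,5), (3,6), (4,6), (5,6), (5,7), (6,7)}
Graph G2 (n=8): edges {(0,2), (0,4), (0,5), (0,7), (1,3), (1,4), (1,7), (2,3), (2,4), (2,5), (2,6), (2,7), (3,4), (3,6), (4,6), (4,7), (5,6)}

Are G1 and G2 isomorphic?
Yes, isomorphic

The graphs are isomorphic.
One valid mapping φ: V(G1) → V(G2): 0→5, 1→7, 2→3, 3→0, 4→1, 5→2, 6→4, 7→6

Verify φ preserves adjacency — for each edge of G1, its image is an edge of G2:
  (0,3) → (φ(0),φ(3)) = (0,5) ∈ E(G2) ✓
  (0,5) → (φ(0),φ(5)) = (2,5) ∈ E(G2) ✓
  (0,7) → (φ(0),φ(7)) = (5,6) ∈ E(G2) ✓
  (1,3) → (φ(1),φ(3)) = (0,7) ∈ E(G2) ✓
  (1,4) → (φ(1),φ(4)) = (1,7) ∈ E(G2) ✓
  (1,5) → (φ(1),φ(5)) = (2,7) ∈ E(G2) ✓
  (1,6) → (φ(1),φ(6)) = (4,7) ∈ E(G2) ✓
  (2,4) → (φ(2),φ(4)) = (1,3) ∈ E(G2) ✓
  (2,5) → (φ(2),φ(5)) = (2,3) ∈ E(G2) ✓
  (2,6) → (φ(2),φ(6)) = (3,4) ∈ E(G2) ✓
  (2,7) → (φ(2),φ(7)) = (3,6) ∈ E(G2) ✓
  (3,5) → (φ(3),φ(5)) = (0,2) ∈ E(G2) ✓
  (3,6) → (φ(3),φ(6)) = (0,4) ∈ E(G2) ✓
  (4,6) → (φ(4),φ(6)) = (1,4) ∈ E(G2) ✓
  (5,6) → (φ(5),φ(6)) = (2,4) ∈ E(G2) ✓
  (5,7) → (φ(5),φ(7)) = (2,6) ∈ E(G2) ✓
  (6,7) → (φ(6),φ(7)) = (4,6) ∈ E(G2) ✓
All 17 edges of G1 map to edges of G2, and |E(G1)| = |E(G2)| = 17, so φ is a bijection on edges as well as vertices. Hence G1 ≅ G2.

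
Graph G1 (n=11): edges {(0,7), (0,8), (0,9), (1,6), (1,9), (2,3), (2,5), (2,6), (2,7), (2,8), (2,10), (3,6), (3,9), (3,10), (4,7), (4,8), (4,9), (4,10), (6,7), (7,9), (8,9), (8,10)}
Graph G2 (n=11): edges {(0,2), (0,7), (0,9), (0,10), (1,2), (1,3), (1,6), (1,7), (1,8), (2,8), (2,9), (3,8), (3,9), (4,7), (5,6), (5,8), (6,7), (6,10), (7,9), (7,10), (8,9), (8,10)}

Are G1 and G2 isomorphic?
Yes, isomorphic

The graphs are isomorphic.
One valid mapping φ: V(G1) → V(G2): 0→3, 1→5, 2→7, 3→10, 4→2, 5→4, 6→6, 7→1, 8→9, 9→8, 10→0

Verify φ preserves adjacency — for each edge of G1, its image is an edge of G2:
  (0,7) → (φ(0),φ(7)) = (1,3) ∈ E(G2) ✓
  (0,8) → (φ(0),φ(8)) = (3,9) ∈ E(G2) ✓
  (0,9) → (φ(0),φ(9)) = (3,8) ∈ E(G2) ✓
  (1,6) → (φ(1),φ(6)) = (5,6) ∈ E(G2) ✓
  (1,9) → (φ(1),φ(9)) = (5,8) ∈ E(G2) ✓
  (2,3) → (φ(2),φ(3)) = (7,10) ∈ E(G2) ✓
  (2,5) → (φ(2),φ(5)) = (4,7) ∈ E(G2) ✓
  (2,6) → (φ(2),φ(6)) = (6,7) ∈ E(G2) ✓
  (2,7) → (φ(2),φ(7)) = (1,7) ∈ E(G2) ✓
  (2,8) → (φ(2),φ(8)) = (7,9) ∈ E(G2) ✓
  (2,10) → (φ(2),φ(10)) = (0,7) ∈ E(G2) ✓
  (3,6) → (φ(3),φ(6)) = (6,10) ∈ E(G2) ✓
  (3,9) → (φ(3),φ(9)) = (8,10) ∈ E(G2) ✓
  (3,10) → (φ(3),φ(10)) = (0,10) ∈ E(G2) ✓
  (4,7) → (φ(4),φ(7)) = (1,2) ∈ E(G2) ✓
  (4,8) → (φ(4),φ(8)) = (2,9) ∈ E(G2) ✓
  (4,9) → (φ(4),φ(9)) = (2,8) ∈ E(G2) ✓
  (4,10) → (φ(4),φ(10)) = (0,2) ∈ E(G2) ✓
  (6,7) → (φ(6),φ(7)) = (1,6) ∈ E(G2) ✓
  (7,9) → (φ(7),φ(9)) = (1,8) ∈ E(G2) ✓
  (8,9) → (φ(8),φ(9)) = (8,9) ∈ E(G2) ✓
  (8,10) → (φ(8),φ(10)) = (0,9) ∈ E(G2) ✓
All 22 edges of G1 map to edges of G2, and |E(G1)| = |E(G2)| = 22, so φ is a bijection on edges as well as vertices. Hence G1 ≅ G2.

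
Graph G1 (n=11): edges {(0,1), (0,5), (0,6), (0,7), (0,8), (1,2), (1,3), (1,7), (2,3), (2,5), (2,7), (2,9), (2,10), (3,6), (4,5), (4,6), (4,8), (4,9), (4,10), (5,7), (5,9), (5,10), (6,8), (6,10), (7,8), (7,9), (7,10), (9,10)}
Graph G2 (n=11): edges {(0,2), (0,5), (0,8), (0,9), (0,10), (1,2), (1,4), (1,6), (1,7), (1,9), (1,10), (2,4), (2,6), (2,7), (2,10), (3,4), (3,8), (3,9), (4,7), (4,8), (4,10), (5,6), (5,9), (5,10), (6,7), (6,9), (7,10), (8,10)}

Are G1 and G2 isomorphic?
Yes, isomorphic

The graphs are isomorphic.
One valid mapping φ: V(G1) → V(G2): 0→0, 1→8, 2→4, 3→3, 4→6, 5→2, 6→9, 7→10, 8→5, 9→7, 10→1

Verify φ preserves adjacency — for each edge of G1, its image is an edge of G2:
  (0,1) → (φ(0),φ(1)) = (0,8) ∈ E(G2) ✓
  (0,5) → (φ(0),φ(5)) = (0,2) ∈ E(G2) ✓
  (0,6) → (φ(0),φ(6)) = (0,9) ∈ E(G2) ✓
  (0,7) → (φ(0),φ(7)) = (0,10) ∈ E(G2) ✓
  (0,8) → (φ(0),φ(8)) = (0,5) ∈ E(G2) ✓
  (1,2) → (φ(1),φ(2)) = (4,8) ∈ E(G2) ✓
  (1,3) → (φ(1),φ(3)) = (3,8) ∈ E(G2) ✓
  (1,7) → (φ(1),φ(7)) = (8,10) ∈ E(G2) ✓
  (2,3) → (φ(2),φ(3)) = (3,4) ∈ E(G2) ✓
  (2,5) → (φ(2),φ(5)) = (2,4) ∈ E(G2) ✓
  (2,7) → (φ(2),φ(7)) = (4,10) ∈ E(G2) ✓
  (2,9) → (φ(2),φ(9)) = (4,7) ∈ E(G2) ✓
  (2,10) → (φ(2),φ(10)) = (1,4) ∈ E(G2) ✓
  (3,6) → (φ(3),φ(6)) = (3,9) ∈ E(G2) ✓
  (4,5) → (φ(4),φ(5)) = (2,6) ∈ E(G2) ✓
  (4,6) → (φ(4),φ(6)) = (6,9) ∈ E(G2) ✓
  (4,8) → (φ(4),φ(8)) = (5,6) ∈ E(G2) ✓
  (4,9) → (φ(4),φ(9)) = (6,7) ∈ E(G2) ✓
  (4,10) → (φ(4),φ(10)) = (1,6) ∈ E(G2) ✓
  (5,7) → (φ(5),φ(7)) = (2,10) ∈ E(G2) ✓
  (5,9) → (φ(5),φ(9)) = (2,7) ∈ E(G2) ✓
  (5,10) → (φ(5),φ(10)) = (1,2) ∈ E(G2) ✓
  (6,8) → (φ(6),φ(8)) = (5,9) ∈ E(G2) ✓
  (6,10) → (φ(6),φ(10)) = (1,9) ∈ E(G2) ✓
  (7,8) → (φ(7),φ(8)) = (5,10) ∈ E(G2) ✓
  (7,9) → (φ(7),φ(9)) = (7,10) ∈ E(G2) ✓
  (7,10) → (φ(7),φ(10)) = (1,10) ∈ E(G2) ✓
  (9,10) → (φ(9),φ(10)) = (1,7) ∈ E(G2) ✓
All 28 edges of G1 map to edges of G2, and |E(G1)| = |E(G2)| = 28, so φ is a bijection on edges as well as vertices. Hence G1 ≅ G2.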